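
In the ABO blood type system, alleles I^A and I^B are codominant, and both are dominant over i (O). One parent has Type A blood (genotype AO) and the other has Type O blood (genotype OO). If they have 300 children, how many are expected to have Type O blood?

Cross: AO × OO
Possible offspring genotypes: 2 AO, 2 OO
Blood type counts: 2 Type A, 2 Type O
Probability of Type O: 2/4 = 1/2
Expected count = 1/2 × 300 = 150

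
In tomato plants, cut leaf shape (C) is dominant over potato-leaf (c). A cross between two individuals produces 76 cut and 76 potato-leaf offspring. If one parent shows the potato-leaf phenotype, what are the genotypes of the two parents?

Observed offspring: 76 cut, 76 potato-leaf
The observed ratio simplifies to 1:1. One parent shows potato-leaf, so its genotype must be cc. A 1:1 offspring split requires the other parent to be heterozygous (Cc).
Parent genotypes: cc × Cc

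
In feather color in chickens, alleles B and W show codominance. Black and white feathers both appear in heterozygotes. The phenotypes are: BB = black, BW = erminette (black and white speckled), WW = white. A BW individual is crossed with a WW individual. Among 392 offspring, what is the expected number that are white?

Punnett square for BW × WW:
Offspring genotypes: 2 BW, 2 WW
Phenotype counts: 2 erminette (black and white speckled), 2 white
white: 2 out of 4 → fraction 1/2
Expected count = 1/2 × 392 = 196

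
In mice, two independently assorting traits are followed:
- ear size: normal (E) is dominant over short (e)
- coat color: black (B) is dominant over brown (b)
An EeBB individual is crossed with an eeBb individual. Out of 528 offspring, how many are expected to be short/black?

Dihybrid cross EeBB × eeBb — consider each gene separately:
ear size: Ee × ee → 2 Ee, 2 ee → 2 E_ : 2 ee (out of 4)
coat color: BB × Bb → 2 BB, 2 Bb → 4 B_ (out of 4)
Combine (counts out of 4 × 4 = 16): normal/black (E_B_) = 2×4 = 8; short/black (eeB_) = 2×4 = 8
Phenotype counts (out of 16): 8 normal/black, 8 short/black
short/black: 8 out of 16 → fraction 1/2
Expected count = 1/2 × 528 = 264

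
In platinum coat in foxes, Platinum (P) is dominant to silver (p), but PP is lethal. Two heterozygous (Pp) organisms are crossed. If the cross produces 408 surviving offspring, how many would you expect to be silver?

Cross: Pp × Pp
Punnett square offspring (before lethality): 1 PP, 2 Pp, 1 pp
The PP genotype is lethal (embryos die); surviving offspring: 2 Pp, 1 pp
silver: 1 out of 3 → fraction 1/3
Expected count = 1/3 × 408 = 136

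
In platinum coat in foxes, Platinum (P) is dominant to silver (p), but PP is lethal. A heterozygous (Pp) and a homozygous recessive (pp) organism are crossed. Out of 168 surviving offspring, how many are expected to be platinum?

Cross: Pp × pp
Punnett square offspring (before lethality): 2 Pp, 2 pp
No PP offspring are produced in this cross.
platinum: 2 out of 4 → fraction 1/2
Expected count = 1/2 × 168 = 84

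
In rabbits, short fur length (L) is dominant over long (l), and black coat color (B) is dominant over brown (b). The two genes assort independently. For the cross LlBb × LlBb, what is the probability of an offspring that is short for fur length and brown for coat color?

Dihybrid cross LlBb × LlBb — consider each gene separately:
fur length: Ll × Ll → 1 LL, 2 Ll, 1 ll → 3 L_ : 1 ll (out of 4)
coat color: Bb × Bb → 1 BB, 2 Bb, 1 bb → 3 B_ : 1 bb (out of 4)
Looking for: short (L_) and brown (bb)
P(short) = 3/4, P(brown) = 1/4
P(both) = 3/4 × 1/4 = 3/16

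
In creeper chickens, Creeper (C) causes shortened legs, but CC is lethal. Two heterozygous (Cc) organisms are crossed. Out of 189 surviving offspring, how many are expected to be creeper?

Cross: Cc × Cc
Punnett square offspring (before lethality): 1 CC, 2 Cc, 1 cc
The CC genotype is lethal (embryos die); surviving offspring: 2 Cc, 1 cc
creeper: 2 out of 3 → fraction 2/3
Expected count = 2/3 × 189 = 126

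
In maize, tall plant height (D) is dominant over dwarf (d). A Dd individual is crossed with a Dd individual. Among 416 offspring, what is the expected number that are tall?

Punnett square for Dd × Dd:
Offspring genotypes: 1 DD, 2 Dd, 1 dd
tall: 3, dwarf: 1
tall: 3 out of 4 → fraction 3/4
Expected count = 3/4 × 416 = 312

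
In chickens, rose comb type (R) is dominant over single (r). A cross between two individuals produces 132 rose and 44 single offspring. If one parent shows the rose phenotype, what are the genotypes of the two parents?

Observed offspring: 132 rose, 44 single
The observed ratio simplifies to 3:1. Single (rr) offspring appear, so each parent must contribute one r allele. The parent stated to show rose carries R, so it is Rr. The other parent is then either Rr or rr: Rr × rr would give a 1:1 split, whereas Rr × Rr gives 3:1 — matching the data. So both parents are heterozygous (Rr × Rr).
Parent genotypes: Rr × Rr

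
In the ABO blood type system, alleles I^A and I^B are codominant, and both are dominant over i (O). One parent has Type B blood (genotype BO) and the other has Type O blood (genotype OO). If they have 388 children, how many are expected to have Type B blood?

Cross: BO × OO
Possible offspring genotypes: 2 BO, 2 OO
Blood type counts: 2 Type B, 2 Type O
Probability of Type B: 2/4 = 1/2
Expected count = 1/2 × 388 = 194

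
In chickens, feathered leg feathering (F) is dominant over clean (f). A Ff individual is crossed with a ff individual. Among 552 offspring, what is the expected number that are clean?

Punnett square for Ff × ff:
Offspring genotypes: 2 Ff, 2 ff
feathered: 2, clean: 2
clean: 2 out of 4 → fraction 1/2
Expected count = 1/2 × 552 = 276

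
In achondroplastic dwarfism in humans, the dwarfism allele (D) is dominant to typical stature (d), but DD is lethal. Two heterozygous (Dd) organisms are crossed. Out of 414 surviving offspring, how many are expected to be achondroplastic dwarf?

Cross: Dd × Dd
Punnett square offspring (before lethality): 1 DD, 2 Dd, 1 dd
The DD genotype is lethal (embryos die); surviving offspring: 2 Dd, 1 dd
achondroplastic dwarf: 2 out of 3 → fraction 2/3
Expected count = 2/3 × 414 = 276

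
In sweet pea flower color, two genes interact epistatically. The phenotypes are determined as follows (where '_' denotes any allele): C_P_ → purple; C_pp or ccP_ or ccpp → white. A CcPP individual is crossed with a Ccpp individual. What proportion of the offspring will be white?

Cross: CcPP × Ccpp — consider each gene separately:
C gene: Cc × Cc → 1 CC, 2 Cc, 1 cc → 3 C_ : 1 cc (out of 4)
P gene: PP × pp → 4 Pp → 4 P_ (out of 4)
Genotype classes (out of 4 × 4 = 16): C_P_ = 3×4 = 12; ccP_ = 1×4 = 4
Apply the phenotype rules: C_P_ (12) → purple; ccP_ (4) → white
Phenotype counts (out of 16): 12 purple, 4 white
white: 4 out of 16
Probability: 4/16 = 1/4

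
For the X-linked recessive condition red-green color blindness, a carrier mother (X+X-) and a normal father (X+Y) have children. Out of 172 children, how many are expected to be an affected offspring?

Cross: X+X- × X+Y
Offspring: 1 X+X+, 1 X+Y, 1 X+X-, 1 X-Y
Probability of an affected offspring: 1/4
Expected count = 1/4 × 172 = 43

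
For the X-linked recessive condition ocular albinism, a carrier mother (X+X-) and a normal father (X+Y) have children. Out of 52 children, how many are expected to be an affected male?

Cross: X+X- × X+Y
Offspring: 1 X+X+, 1 X+Y, 1 X+X-, 1 X-Y
Probability of an affected male: 1/4
Expected count = 1/4 × 52 = 13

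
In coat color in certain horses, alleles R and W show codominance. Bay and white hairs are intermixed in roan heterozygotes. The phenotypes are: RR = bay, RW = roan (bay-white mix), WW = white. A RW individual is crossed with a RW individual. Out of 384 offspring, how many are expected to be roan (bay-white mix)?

Punnett square for RW × RW:
Offspring genotypes: 1 RR, 2 RW, 1 WW
Phenotype counts: 1 bay, 2 roan (bay-white mix), 1 white
roan (bay-white mix): 2 out of 4 → fraction 1/2
Expected count = 1/2 × 384 = 192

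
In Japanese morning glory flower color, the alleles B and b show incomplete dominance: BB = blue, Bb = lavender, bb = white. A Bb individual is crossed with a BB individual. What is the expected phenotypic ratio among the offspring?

Punnett square for Bb × BB:
Offspring genotypes: 2 BB, 2 Bb
Phenotype counts: 2 blue, 2 lavender
Ratio: 1 blue : 1 lavender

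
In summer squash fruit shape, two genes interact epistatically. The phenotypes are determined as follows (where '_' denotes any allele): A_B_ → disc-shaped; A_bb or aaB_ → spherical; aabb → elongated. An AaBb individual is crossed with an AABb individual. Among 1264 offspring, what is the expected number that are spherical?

Cross: AaBb × AABb — consider each gene separately:
A gene: Aa × AA → 2 AA, 2 Aa → 4 A_ (out of 4)
B gene: Bb × Bb → 1 BB, 2 Bb, 1 bb → 3 B_ : 1 bb (out of 4)
Genotype classes (out of 4 × 4 = 16): A_B_ = 4×3 = 12; A_bb = 4×1 = 4
Apply the phenotype rules: A_B_ (12) → disc-shaped; A_bb (4) → spherical
Phenotype counts (out of 16): 12 disc-shaped, 4 spherical
spherical: 4 out of 16 → fraction 1/4
Expected count = 1/4 × 1264 = 316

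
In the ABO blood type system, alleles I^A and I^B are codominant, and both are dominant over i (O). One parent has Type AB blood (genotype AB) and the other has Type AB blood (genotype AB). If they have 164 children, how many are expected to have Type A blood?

Cross: AB × AB
Possible offspring genotypes: 1 AA, 2 AB, 1 BB
Blood type counts: 1 Type A, 2 Type AB, 1 Type B
Probability of Type A: 1/4
Expected count = 1/4 × 164 = 41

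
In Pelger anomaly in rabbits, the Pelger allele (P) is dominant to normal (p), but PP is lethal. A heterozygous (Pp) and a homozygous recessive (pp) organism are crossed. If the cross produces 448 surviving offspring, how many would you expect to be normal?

Cross: Pp × pp
Punnett square offspring (before lethality): 2 Pp, 2 pp
No PP offspring are produced in this cross.
normal: 2 out of 4 → fraction 1/2
Expected count = 1/2 × 448 = 224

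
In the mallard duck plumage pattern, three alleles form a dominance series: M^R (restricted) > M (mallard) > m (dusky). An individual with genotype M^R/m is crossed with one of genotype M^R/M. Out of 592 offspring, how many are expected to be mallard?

Cross: M^R/m × M^R/M
Allele dominance: M^R > M > m
Offspring genotypes: 1 M^R/M^R, 1 M^R/M, 1 M^R/m, 1 M/m
Phenotype counts: 3 restricted, 1 mallard
mallard: 1 out of 4 → fraction 1/4
Expected count = 1/4 × 592 = 148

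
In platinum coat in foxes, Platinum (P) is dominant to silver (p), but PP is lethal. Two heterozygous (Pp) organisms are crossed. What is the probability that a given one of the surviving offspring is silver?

Cross: Pp × Pp
Punnett square offspring (before lethality): 1 PP, 2 Pp, 1 pp
The PP genotype is lethal (embryos die); surviving offspring: 2 Pp, 1 pp
silver: 1 out of 3
Probability: 1/3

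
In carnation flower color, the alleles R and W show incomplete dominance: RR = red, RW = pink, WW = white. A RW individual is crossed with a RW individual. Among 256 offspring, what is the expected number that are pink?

Punnett square for RW × RW:
Offspring genotypes: 1 RR, 2 RW, 1 WW
Phenotype counts: 1 red, 2 pink, 1 white
pink: 2 out of 4 → fraction 1/2
Expected count = 1/2 × 256 = 128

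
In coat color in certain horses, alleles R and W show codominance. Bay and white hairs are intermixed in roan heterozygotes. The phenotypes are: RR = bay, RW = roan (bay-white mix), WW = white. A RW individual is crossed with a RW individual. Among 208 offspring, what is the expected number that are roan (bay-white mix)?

Punnett square for RW × RW:
Offspring genotypes: 1 RR, 2 RW, 1 WW
Phenotype counts: 1 bay, 2 roan (bay-white mix), 1 white
roan (bay-white mix): 2 out of 4 → fraction 1/2
Expected count = 1/2 × 208 = 104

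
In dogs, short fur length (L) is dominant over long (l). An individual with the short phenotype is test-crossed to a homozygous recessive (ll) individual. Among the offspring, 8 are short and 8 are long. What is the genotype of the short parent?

Test cross: ? × ll
Offspring: 8 short, 8 long — approximately 1:1.
A 1:1 ratio in a test cross indicates the unknown parent is heterozygous (Ll).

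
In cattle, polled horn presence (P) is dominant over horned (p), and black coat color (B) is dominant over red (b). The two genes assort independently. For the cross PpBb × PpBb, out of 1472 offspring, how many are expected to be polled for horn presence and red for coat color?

Dihybrid cross PpBb × PpBb — consider each gene separately:
horn presence: Pp × Pp → 1 PP, 2 Pp, 1 pp → 3 P_ : 1 pp (out of 4)
coat color: Bb × Bb → 1 BB, 2 Bb, 1 bb → 3 B_ : 1 bb (out of 4)
Looking for: polled (P_) and red (bb)
P(polled) = 3/4, P(red) = 1/4
P(both) = 3/4 × 1/4 = 3/16
Expected count = 3/16 × 1472 = 276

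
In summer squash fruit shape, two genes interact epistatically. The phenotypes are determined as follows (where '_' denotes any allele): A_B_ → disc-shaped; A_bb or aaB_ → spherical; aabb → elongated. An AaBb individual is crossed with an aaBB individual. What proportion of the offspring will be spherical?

Cross: AaBb × aaBB — consider each gene separately:
A gene: Aa × aa → 2 Aa, 2 aa → 2 A_ : 2 aa (out of 4)
B gene: Bb × BB → 2 BB, 2 Bb → 4 B_ (out of 4)
Genotype classes (out of 4 × 4 = 16): A_B_ = 2×4 = 8; aaB_ = 2×4 = 8
Apply the phenotype rules: A_B_ (8) → disc-shaped; aaB_ (8) → spherical
Phenotype counts (out of 16): 8 disc-shaped, 8 spherical
spherical: 8 out of 16
Probability: 8/16 = 1/2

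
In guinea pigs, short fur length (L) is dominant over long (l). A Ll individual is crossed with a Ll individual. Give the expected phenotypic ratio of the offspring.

Punnett square for Ll × Ll:
Offspring genotypes: 1 LL, 2 Ll, 1 ll
short: 3, long: 1
Ratio: 3:1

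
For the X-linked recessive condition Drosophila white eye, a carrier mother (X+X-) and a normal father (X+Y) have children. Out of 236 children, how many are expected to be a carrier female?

Cross: X+X- × X+Y
Offspring: 1 X+X+, 1 X+Y, 1 X+X-, 1 X-Y
Probability of a carrier female: 1/4
Expected count = 1/4 × 236 = 59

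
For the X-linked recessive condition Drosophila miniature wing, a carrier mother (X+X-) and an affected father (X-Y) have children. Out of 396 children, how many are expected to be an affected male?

Cross: X+X- × X-Y
Offspring: 1 X+X-, 1 X+Y, 1 X-X-, 1 X-Y
Probability of an affected male: 1/4
Expected count = 1/4 × 396 = 99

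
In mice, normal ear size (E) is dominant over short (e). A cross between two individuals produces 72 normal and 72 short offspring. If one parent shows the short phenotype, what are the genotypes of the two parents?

Observed offspring: 72 normal, 72 short
The observed ratio simplifies to 1:1. One parent shows short, so its genotype must be ee. A 1:1 offspring split requires the other parent to be heterozygous (Ee).
Parent genotypes: ee × Ee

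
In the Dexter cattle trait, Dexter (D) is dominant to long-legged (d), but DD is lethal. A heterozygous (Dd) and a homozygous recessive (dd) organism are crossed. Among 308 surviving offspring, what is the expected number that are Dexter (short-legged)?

Cross: Dd × dd
Punnett square offspring (before lethality): 2 Dd, 2 dd
No DD offspring are produced in this cross.
Dexter (short-legged): 2 out of 4 → fraction 1/2
Expected count = 1/2 × 308 = 154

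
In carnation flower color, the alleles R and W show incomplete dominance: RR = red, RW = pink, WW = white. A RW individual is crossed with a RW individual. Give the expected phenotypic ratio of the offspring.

Punnett square for RW × RW:
Offspring genotypes: 1 RR, 2 RW, 1 WW
Phenotype counts: 1 red, 2 pink, 1 white
Ratio: 1 red : 2 pink : 1 white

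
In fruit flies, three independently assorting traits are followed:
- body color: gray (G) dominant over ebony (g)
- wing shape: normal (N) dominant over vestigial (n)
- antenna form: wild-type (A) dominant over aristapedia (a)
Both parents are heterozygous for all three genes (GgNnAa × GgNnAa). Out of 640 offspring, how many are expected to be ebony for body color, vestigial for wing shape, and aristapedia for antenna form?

Trihybrid cross: GgNnAa × GgNnAa
Each trait segregates independently with a 3:1 phenotypic ratio, so each gene contributes 3/4 (dominant) or 1/4 (recessive).
Target: ebony (body color), vestigial (wing shape), aristapedia (antenna form)
Probability = product of independent per-trait probabilities
= 1/4 × 1/4 × 1/4 = 1/64
Expected count = 1/64 × 640 = 10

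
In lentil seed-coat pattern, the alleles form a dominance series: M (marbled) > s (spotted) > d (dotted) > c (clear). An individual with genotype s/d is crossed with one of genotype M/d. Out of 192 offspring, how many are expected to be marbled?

Cross: s/d × M/d
Allele dominance: M > s > d > c
Offspring genotypes: 1 M/s, 1 s/d, 1 M/d, 1 d/d
Phenotype counts: 2 marbled, 1 spotted, 1 dotted
marbled: 2 out of 4 → fraction 1/2
Expected count = 1/2 × 192 = 96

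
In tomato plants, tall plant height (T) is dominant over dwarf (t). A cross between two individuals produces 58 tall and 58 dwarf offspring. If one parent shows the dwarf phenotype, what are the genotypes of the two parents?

Observed offspring: 58 tall, 58 dwarf
The observed ratio simplifies to 1:1. One parent shows dwarf, so its genotype must be tt. A 1:1 offspring split requires the other parent to be heterozygous (Tt).
Parent genotypes: tt × Tt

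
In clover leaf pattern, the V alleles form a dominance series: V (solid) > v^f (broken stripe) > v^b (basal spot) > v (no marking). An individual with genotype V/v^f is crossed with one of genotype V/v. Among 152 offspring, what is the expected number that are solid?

Cross: V/v^f × V/v
Allele dominance: V > v^f > v^b > v
Offspring genotypes: 1 V/V, 1 V/v, 1 V/v^f, 1 v^f/v
Phenotype counts: 3 solid, 1 broken stripe
solid: 3 out of 4 → fraction 3/4
Expected count = 3/4 × 152 = 114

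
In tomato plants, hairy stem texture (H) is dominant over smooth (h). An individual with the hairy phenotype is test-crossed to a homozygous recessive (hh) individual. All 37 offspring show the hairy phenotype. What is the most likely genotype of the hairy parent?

Test cross: ? × hh
All offspring are hairy.
If the unknown parent were heterozygous (Hh), about half of 37 offspring would be smooth; none are. The unknown parent is most likely homozygous dominant (HH).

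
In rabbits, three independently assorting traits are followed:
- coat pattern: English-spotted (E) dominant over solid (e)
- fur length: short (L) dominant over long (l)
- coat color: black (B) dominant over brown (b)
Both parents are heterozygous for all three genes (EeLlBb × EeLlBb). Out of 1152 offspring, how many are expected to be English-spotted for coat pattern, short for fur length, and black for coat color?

Trihybrid cross: EeLlBb × EeLlBb
Each trait segregates independently with a 3:1 phenotypic ratio, so each gene contributes 3/4 (dominant) or 1/4 (recessive).
Target: English-spotted (coat pattern), short (fur length), black (coat color)
Probability = product of independent per-trait probabilities
= 3/4 × 3/4 × 3/4 = 27/64
Expected count = 27/64 × 1152 = 486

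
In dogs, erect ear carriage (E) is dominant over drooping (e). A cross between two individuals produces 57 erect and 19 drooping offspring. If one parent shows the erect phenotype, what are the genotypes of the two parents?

Observed offspring: 57 erect, 19 drooping
The observed ratio simplifies to 3:1. Drooping (ee) offspring appear, so each parent must contribute one e allele. The parent stated to show erect carries E, so it is Ee. The other parent is then either Ee or ee: Ee × ee would give a 1:1 split, whereas Ee × Ee gives 3:1 — matching the data. So both parents are heterozygous (Ee × Ee).
Parent genotypes: Ee × Ee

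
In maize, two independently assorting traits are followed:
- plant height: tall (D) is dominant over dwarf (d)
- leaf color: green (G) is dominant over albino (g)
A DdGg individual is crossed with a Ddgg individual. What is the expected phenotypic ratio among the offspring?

Dihybrid cross DdGg × Ddgg — consider each gene separately:
plant height: Dd × Dd → 1 DD, 2 Dd, 1 dd → 3 D_ : 1 dd (out of 4)
leaf color: Gg × gg → 2 Gg, 2 gg → 2 G_ : 2 gg (out of 4)
Combine (counts out of 4 × 4 = 16): tall/green (D_G_) = 3×2 = 6; tall/albino (D_gg) = 3×2 = 6; dwarf/green (ddG_) = 1×2 = 2; dwarf/albino (ddgg) = 1×2 = 2
Phenotype counts (out of 16): 6 tall/green, 6 tall/albino, 2 dwarf/green, 2 dwarf/albino
Ratio: 3 tall/green : 3 tall/albino : 1 dwarf/green : 1 dwarf/albino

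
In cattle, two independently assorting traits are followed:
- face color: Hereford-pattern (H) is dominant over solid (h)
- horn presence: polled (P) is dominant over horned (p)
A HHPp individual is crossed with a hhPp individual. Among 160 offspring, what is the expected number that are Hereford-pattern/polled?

Dihybrid cross HHPp × hhPp — consider each gene separately:
face color: HH × hh → 4 Hh → 4 H_ (out of 4)
horn presence: Pp × Pp → 1 PP, 2 Pp, 1 pp → 3 P_ : 1 pp (out of 4)
Combine (counts out of 4 × 4 = 16): Hereford-pattern/polled (H_P_) = 4×3 = 12; Hereford-pattern/horned (H_pp) = 4×1 = 4
Phenotype counts (out of 16): 12 Hereford-pattern/polled, 4 Hereford-pattern/horned
Hereford-pattern/polled: 12 out of 16 → fraction 3/4
Expected count = 3/4 × 160 = 120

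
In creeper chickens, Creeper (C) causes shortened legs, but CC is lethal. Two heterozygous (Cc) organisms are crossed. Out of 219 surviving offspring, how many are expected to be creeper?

Cross: Cc × Cc
Punnett square offspring (before lethality): 1 CC, 2 Cc, 1 cc
The CC genotype is lethal (embryos die); surviving offspring: 2 Cc, 1 cc
creeper: 2 out of 3 → fraction 2/3
Expected count = 2/3 × 219 = 146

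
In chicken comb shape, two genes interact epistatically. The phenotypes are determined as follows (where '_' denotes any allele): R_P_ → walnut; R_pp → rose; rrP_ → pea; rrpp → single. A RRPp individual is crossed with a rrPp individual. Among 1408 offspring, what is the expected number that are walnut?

Cross: RRPp × rrPp — consider each gene separately:
R gene: RR × rr → 4 Rr → 4 R_ (out of 4)
P gene: Pp × Pp → 1 PP, 2 Pp, 1 pp → 3 P_ : 1 pp (out of 4)
Genotype classes (out of 4 × 4 = 16): R_P_ = 4×3 = 12; R_pp = 4×1 = 4
Apply the phenotype rules: R_P_ (12) → walnut; R_pp (4) → rose
Phenotype counts (out of 16): 12 walnut, 4 rose
walnut: 12 out of 16 → fraction 3/4
Expected count = 3/4 × 1408 = 1056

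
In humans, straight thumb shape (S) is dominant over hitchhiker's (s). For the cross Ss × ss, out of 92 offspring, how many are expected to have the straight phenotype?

Punnett square for Ss × ss:
Offspring genotypes: 2 Ss, 2 ss
Total offspring: 4
Count with target: 2
Probability: 2/4 = 1/2
Expected count = 1/2 × 92 = 46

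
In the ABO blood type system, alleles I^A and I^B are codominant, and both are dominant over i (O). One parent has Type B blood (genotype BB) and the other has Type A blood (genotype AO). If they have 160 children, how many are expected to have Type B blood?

Cross: BB × AO
Possible offspring genotypes: 2 AB, 2 BO
Blood type counts: 2 Type AB, 2 Type B
Probability of Type B: 2/4 = 1/2
Expected count = 1/2 × 160 = 80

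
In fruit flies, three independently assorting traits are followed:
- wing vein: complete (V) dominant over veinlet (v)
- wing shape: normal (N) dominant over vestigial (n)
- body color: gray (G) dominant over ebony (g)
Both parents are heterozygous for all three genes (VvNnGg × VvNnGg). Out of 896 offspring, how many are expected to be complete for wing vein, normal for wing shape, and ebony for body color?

Trihybrid cross: VvNnGg × VvNnGg
Each trait segregates independently with a 3:1 phenotypic ratio, so each gene contributes 3/4 (dominant) or 1/4 (recessive).
Target: complete (wing vein), normal (wing shape), ebony (body color)
Probability = product of independent per-trait probabilities
= 3/4 × 3/4 × 1/4 = 9/64
Expected count = 9/64 × 896 = 126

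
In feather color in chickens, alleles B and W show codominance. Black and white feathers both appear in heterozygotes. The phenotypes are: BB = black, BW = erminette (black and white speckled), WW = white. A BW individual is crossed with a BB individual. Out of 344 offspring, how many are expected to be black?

Punnett square for BW × BB:
Offspring genotypes: 2 BB, 2 BW
Phenotype counts: 2 black, 2 erminette (black and white speckled)
black: 2 out of 4 → fraction 1/2
Expected count = 1/2 × 344 = 172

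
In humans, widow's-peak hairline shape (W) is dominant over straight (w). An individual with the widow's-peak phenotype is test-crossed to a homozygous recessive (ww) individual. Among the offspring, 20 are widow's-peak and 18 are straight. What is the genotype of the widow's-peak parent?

Test cross: ? × ww
Offspring: 20 widow's-peak, 18 straight — approximately 1:1.
A 1:1 ratio in a test cross indicates the unknown parent is heterozygous (Ww).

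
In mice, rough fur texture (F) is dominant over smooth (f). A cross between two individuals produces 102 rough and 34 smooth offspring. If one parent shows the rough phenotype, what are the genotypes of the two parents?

Observed offspring: 102 rough, 34 smooth
The observed ratio simplifies to 3:1. Smooth (ff) offspring appear, so each parent must contribute one f allele. The parent stated to show rough carries F, so it is Ff. The other parent is then either Ff or ff: Ff × ff would give a 1:1 split, whereas Ff × Ff gives 3:1 — matching the data. So both parents are heterozygous (Ff × Ff).
Parent genotypes: Ff × Ff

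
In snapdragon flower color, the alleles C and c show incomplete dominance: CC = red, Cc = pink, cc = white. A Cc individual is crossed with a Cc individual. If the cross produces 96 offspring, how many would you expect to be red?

Punnett square for Cc × Cc:
Offspring genotypes: 1 CC, 2 Cc, 1 cc
Phenotype counts: 1 red, 2 pink, 1 white
red: 1 out of 4 → fraction 1/4
Expected count = 1/4 × 96 = 24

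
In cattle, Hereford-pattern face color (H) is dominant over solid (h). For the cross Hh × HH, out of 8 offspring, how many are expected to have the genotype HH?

Punnett square for Hh × HH:
Offspring genotypes: 2 HH, 2 Hh
Total offspring: 4
Count with target: 2
Probability: 2/4 = 1/2
Expected count = 1/2 × 8 = 4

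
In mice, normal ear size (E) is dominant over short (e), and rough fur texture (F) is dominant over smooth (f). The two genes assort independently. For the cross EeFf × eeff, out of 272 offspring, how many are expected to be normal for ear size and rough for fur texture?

Dihybrid cross EeFf × eeff — consider each gene separately:
ear size: Ee × ee → 2 Ee, 2 ee → 2 E_ : 2 ee (out of 4)
fur texture: Ff × ff → 2 Ff, 2 ff → 2 F_ : 2 ff (out of 4)
Looking for: normal (E_) and rough (F_)
P(normal) = 2/4, P(rough) = 2/4
P(both) = 2/4 × 2/4 = 4/16 = 1/4
Expected count = 1/4 × 272 = 68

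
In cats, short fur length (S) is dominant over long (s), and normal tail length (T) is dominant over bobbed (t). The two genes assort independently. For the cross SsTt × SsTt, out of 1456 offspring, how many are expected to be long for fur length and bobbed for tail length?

Dihybrid cross SsTt × SsTt — consider each gene separately:
fur length: Ss × Ss → 1 SS, 2 Ss, 1 ss → 3 S_ : 1 ss (out of 4)
tail length: Tt × Tt → 1 TT, 2 Tt, 1 tt → 3 T_ : 1 tt (out of 4)
Looking for: long (ss) and bobbed (tt)
P(long) = 1/4, P(bobbed) = 1/4
P(both) = 1/4 × 1/4 = 1/16
Expected count = 1/16 × 1456 = 91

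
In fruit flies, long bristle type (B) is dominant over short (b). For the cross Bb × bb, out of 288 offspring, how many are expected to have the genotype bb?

Punnett square for Bb × bb:
Offspring genotypes: 2 Bb, 2 bb
Total offspring: 4
Count with target: 2
Probability: 2/4 = 1/2
Expected count = 1/2 × 288 = 144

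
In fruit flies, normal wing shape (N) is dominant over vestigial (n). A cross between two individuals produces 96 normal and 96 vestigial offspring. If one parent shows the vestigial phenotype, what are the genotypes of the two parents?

Observed offspring: 96 normal, 96 vestigial
The observed ratio simplifies to 1:1. One parent shows vestigial, so its genotype must be nn. A 1:1 offspring split requires the other parent to be heterozygous (Nn).
Parent genotypes: nn × Nn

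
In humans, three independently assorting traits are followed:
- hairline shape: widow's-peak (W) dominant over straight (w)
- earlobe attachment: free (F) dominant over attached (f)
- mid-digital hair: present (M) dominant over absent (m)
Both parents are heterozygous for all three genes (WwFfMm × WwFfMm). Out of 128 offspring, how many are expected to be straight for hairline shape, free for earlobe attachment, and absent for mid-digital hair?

Trihybrid cross: WwFfMm × WwFfMm
Each trait segregates independently with a 3:1 phenotypic ratio, so each gene contributes 3/4 (dominant) or 1/4 (recessive).
Target: straight (hairline shape), free (earlobe attachment), absent (mid-digital hair)
Probability = product of independent per-trait probabilities
= 1/4 × 3/4 × 1/4 = 3/64
Expected count = 3/64 × 128 = 6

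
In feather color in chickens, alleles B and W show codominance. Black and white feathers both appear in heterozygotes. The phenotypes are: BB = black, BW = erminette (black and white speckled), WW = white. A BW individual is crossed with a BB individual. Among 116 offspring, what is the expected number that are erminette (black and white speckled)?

Punnett square for BW × BB:
Offspring genotypes: 2 BB, 2 BW
Phenotype counts: 2 black, 2 erminette (black and white speckled)
erminette (black and white speckled): 2 out of 4 → fraction 1/2
Expected count = 1/2 × 116 = 58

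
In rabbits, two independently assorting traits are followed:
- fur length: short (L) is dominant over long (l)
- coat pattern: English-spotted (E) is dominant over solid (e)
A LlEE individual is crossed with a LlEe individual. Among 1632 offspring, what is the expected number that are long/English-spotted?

Dihybrid cross LlEE × LlEe — consider each gene separately:
fur length: Ll × Ll → 1 LL, 2 Ll, 1 ll → 3 L_ : 1 ll (out of 4)
coat pattern: EE × Ee → 2 EE, 2 Ee → 4 E_ (out of 4)
Combine (counts out of 4 × 4 = 16): short/English-spotted (L_E_) = 3×4 = 12; long/English-spotted (llE_) = 1×4 = 4
Phenotype counts (out of 16): 12 short/English-spotted, 4 long/English-spotted
long/English-spotted: 4 out of 16 → fraction 1/4
Expected count = 1/4 × 1632 = 408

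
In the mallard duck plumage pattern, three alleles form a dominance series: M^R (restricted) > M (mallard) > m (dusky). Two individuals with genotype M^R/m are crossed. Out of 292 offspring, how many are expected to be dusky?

Cross: M^R/m × M^R/m
Allele dominance: M^R > M > m
Offspring genotypes: 1 M^R/M^R, 2 M^R/m, 1 m/m
Phenotype counts: 3 restricted, 1 dusky
dusky: 1 out of 4 → fraction 1/4
Expected count = 1/4 × 292 = 73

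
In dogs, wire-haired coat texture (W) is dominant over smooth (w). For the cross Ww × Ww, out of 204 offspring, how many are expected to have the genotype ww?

Punnett square for Ww × Ww:
Offspring genotypes: 1 WW, 2 Ww, 1 ww
Total offspring: 4
Count with target: 1
Probability: 1/4
Expected count = 1/4 × 204 = 51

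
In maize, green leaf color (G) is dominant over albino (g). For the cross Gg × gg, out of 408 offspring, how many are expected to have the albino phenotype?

Punnett square for Gg × gg:
Offspring genotypes: 2 Gg, 2 gg
Total offspring: 4
Count with target: 2
Probability: 2/4 = 1/2
Expected count = 1/2 × 408 = 204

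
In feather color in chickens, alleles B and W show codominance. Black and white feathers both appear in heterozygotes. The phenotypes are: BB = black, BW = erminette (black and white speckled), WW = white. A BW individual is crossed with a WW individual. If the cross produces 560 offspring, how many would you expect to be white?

Punnett square for BW × WW:
Offspring genotypes: 2 BW, 2 WW
Phenotype counts: 2 erminette (black and white speckled), 2 white
white: 2 out of 4 → fraction 1/2
Expected count = 1/2 × 560 = 280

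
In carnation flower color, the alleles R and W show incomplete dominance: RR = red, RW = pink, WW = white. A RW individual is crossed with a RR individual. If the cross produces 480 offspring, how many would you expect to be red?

Punnett square for RW × RR:
Offspring genotypes: 2 RR, 2 RW
Phenotype counts: 2 red, 2 pink
red: 2 out of 4 → fraction 1/2
Expected count = 1/2 × 480 = 240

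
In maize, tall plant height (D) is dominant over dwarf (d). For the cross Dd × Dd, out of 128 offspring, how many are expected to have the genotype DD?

Punnett square for Dd × Dd:
Offspring genotypes: 1 DD, 2 Dd, 1 dd
Total offspring: 4
Count with target: 1
Probability: 1/4
Expected count = 1/4 × 128 = 32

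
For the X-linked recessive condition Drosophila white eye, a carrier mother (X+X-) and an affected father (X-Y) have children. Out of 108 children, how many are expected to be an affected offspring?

Cross: X+X- × X-Y
Offspring: 1 X+X-, 1 X+Y, 1 X-X-, 1 X-Y
Probability of an affected offspring: 2/4 = 1/2
Expected count = 1/2 × 108 = 54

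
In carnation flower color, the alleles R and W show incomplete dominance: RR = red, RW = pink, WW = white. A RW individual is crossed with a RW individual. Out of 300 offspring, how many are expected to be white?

Punnett square for RW × RW:
Offspring genotypes: 1 RR, 2 RW, 1 WW
Phenotype counts: 1 red, 2 pink, 1 white
white: 1 out of 4 → fraction 1/4
Expected count = 1/4 × 300 = 75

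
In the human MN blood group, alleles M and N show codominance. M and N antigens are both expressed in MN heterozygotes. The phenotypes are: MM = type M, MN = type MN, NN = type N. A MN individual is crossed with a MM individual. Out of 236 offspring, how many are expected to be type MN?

Punnett square for MN × MM:
Offspring genotypes: 2 MM, 2 MN
Phenotype counts: 2 type M, 2 type MN
type MN: 2 out of 4 → fraction 1/2
Expected count = 1/2 × 236 = 118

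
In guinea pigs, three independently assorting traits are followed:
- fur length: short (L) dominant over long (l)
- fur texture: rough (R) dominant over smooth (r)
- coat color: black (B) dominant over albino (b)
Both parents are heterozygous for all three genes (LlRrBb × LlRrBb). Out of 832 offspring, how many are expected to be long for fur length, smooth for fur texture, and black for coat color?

Trihybrid cross: LlRrBb × LlRrBb
Each trait segregates independently with a 3:1 phenotypic ratio, so each gene contributes 3/4 (dominant) or 1/4 (recessive).
Target: long (fur length), smooth (fur texture), black (coat color)
Probability = product of independent per-trait probabilities
= 1/4 × 1/4 × 3/4 = 3/64
Expected count = 3/64 × 832 = 39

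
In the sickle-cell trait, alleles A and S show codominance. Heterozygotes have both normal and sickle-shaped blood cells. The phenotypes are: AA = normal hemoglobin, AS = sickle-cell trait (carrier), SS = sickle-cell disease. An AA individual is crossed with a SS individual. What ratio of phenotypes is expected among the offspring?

Punnett square for AA × SS:
Offspring genotypes: 4 AS
Phenotype counts: 4 sickle-cell trait (carrier)
Ratio: all sickle-cell trait (carrier)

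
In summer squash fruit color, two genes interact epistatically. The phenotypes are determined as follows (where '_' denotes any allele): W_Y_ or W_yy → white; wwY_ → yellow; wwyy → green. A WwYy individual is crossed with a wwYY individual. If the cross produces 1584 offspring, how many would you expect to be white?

Cross: WwYy × wwYY — consider each gene separately:
W gene: Ww × ww → 2 Ww, 2 ww → 2 W_ : 2 ww (out of 4)
Y gene: Yy × YY → 2 YY, 2 Yy → 4 Y_ (out of 4)
Genotype classes (out of 4 × 4 = 16): W_Y_ = 2×4 = 8; wwY_ = 2×4 = 8
Apply the phenotype rules: W_Y_ (8) → white; wwY_ (8) → yellow
Phenotype counts (out of 16): 8 white, 8 yellow
white: 8 out of 16 → fraction 1/2
Expected count = 1/2 × 1584 = 792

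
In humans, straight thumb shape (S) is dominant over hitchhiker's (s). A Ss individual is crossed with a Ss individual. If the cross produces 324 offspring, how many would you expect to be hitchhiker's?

Punnett square for Ss × Ss:
Offspring genotypes: 1 SS, 2 Ss, 1 ss
straight: 3, hitchhiker's: 1
hitchhiker's: 1 out of 4 → fraction 1/4
Expected count = 1/4 × 324 = 81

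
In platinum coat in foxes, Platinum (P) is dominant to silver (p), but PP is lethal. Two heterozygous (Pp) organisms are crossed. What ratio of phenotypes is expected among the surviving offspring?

Cross: Pp × Pp
Punnett square offspring (before lethality): 1 PP, 2 Pp, 1 pp
The PP genotype is lethal (embryos die); surviving offspring: 2 Pp, 1 pp
Ratio: 2 platinum : 1 silver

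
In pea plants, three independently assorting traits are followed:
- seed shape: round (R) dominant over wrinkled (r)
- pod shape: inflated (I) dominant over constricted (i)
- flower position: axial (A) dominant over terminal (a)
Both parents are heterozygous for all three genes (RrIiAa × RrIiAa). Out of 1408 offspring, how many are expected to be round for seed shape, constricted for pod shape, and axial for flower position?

Trihybrid cross: RrIiAa × RrIiAa
Each trait segregates independently with a 3:1 phenotypic ratio, so each gene contributes 3/4 (dominant) or 1/4 (recessive).
Target: round (seed shape), constricted (pod shape), axial (flower position)
Probability = product of independent per-trait probabilities
= 3/4 × 1/4 × 3/4 = 9/64
Expected count = 9/64 × 1408 = 198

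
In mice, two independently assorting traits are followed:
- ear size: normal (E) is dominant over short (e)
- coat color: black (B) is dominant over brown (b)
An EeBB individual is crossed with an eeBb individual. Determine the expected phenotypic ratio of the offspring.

Dihybrid cross EeBB × eeBb — consider each gene separately:
ear size: Ee × ee → 2 Ee, 2 ee → 2 E_ : 2 ee (out of 4)
coat color: BB × Bb → 2 BB, 2 Bb → 4 B_ (out of 4)
Combine (counts out of 4 × 4 = 16): normal/black (E_B_) = 2×4 = 8; short/black (eeB_) = 2×4 = 8
Phenotype counts (out of 16): 8 normal/black, 8 short/black
Ratio: 1 normal/black : 1 short/black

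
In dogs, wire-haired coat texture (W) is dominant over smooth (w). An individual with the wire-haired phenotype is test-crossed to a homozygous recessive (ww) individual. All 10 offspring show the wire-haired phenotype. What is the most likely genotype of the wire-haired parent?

Test cross: ? × ww
All offspring are wire-haired.
If the unknown parent were heterozygous (Ww), about half of 10 offspring would be smooth; none are. The unknown parent is most likely homozygous dominant (WW).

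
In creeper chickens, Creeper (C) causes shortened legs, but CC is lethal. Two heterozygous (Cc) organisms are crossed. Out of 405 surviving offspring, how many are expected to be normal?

Cross: Cc × Cc
Punnett square offspring (before lethality): 1 CC, 2 Cc, 1 cc
The CC genotype is lethal (embryos die); surviving offspring: 2 Cc, 1 cc
normal: 1 out of 3 → fraction 1/3
Expected count = 1/3 × 405 = 135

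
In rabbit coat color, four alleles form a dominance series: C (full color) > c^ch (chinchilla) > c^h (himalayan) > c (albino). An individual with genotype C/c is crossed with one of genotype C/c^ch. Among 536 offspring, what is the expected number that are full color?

Cross: C/c × C/c^ch
Allele dominance: C > c^ch > c^h > c
Offspring genotypes: 1 C/C, 1 C/c^ch, 1 C/c, 1 c^ch/c
Phenotype counts: 3 full color, 1 chinchilla
full color: 3 out of 4 → fraction 3/4
Expected count = 3/4 × 536 = 402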